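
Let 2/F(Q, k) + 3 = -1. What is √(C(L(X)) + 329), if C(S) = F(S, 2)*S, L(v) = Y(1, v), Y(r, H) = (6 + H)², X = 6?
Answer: √257 ≈ 16.031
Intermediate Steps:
F(Q, k) = -½ (F(Q, k) = 2/(-3 - 1) = 2/(-4) = 2*(-¼) = -½)
L(v) = (6 + v)²
C(S) = -S/2
√(C(L(X)) + 329) = √(-(6 + 6)²/2 + 329) = √(-½*12² + 329) = √(-½*144 + 329) = √(-72 + 329) = √257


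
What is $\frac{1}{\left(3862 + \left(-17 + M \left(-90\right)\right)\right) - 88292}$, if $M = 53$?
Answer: $- \frac{1}{89217} \approx -1.1209 \cdot 10^{-5}$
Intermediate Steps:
$\frac{1}{\left(3862 + \left(-17 + M \left(-90\right)\right)\right) - 88292} = \frac{1}{\left(3862 + \left(-17 + 53 \left(-90\right)\right)\right) - 88292} = \frac{1}{\left(3862 - 4787\right) - 88292} = \frac{1}{-925 - 88292} = \frac{1}{-89217} = - \frac{1}{89217}$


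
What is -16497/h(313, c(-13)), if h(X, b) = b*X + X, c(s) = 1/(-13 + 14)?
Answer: -16497/626 ≈ -26.353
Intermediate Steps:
c(s) = 1 (c(s) = 1/1 = 1)
h(X, b) = X + X*b (h(X, b) = X*b + X = X + X*b)
-16497/h(313, c(-13)) = -16497*1/(313*(1 + 1)) = -16497/(313*2) = -16497/626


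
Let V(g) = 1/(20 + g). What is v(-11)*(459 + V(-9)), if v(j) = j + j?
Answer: -10100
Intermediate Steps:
v(j) = 2*j
v(-11)*(459 + V(-9)) = (2*(-11))*(459 + 1/(20 - 9)) = -22*(459 + 1/11) = -22*5050/11 = -10100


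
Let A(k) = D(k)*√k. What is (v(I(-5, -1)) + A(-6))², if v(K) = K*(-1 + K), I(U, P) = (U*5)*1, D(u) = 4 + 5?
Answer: 422014 + 11700*I*√6 ≈ 4.2201e+5 + 28659.0*I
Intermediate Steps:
D(u) = 9
A(k) = 9*√k
I(U, P) = 5*U (I(U, P) = (5*U)*1 = 5*U)
(v(I(-5, -1)) + A(-6))² = ((5*(-5))*(-1 + 5*(-5)) + 9*√(-6))² = (-25*(-1 - 25) + 9*(I*√6))² = (-25*(-26) + 9*I*√6)² = (650 + 9*I*√6)²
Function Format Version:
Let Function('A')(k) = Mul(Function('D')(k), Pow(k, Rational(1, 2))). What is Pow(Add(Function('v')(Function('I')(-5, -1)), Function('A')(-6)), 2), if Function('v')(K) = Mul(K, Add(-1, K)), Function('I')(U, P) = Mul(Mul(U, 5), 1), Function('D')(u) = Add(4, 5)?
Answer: Add(422014, Mul(11700, I, Pow(6, Rational(1, 2)))) ≈ Add(4.2201e+5, Mul(28659., I))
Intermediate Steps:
Function('D')(u) = 9
Function('A')(k) = Mul(9, Pow(k, Rational(1, 2)))
Function('I')(U, P) = Mul(5, U) (Function('I')(U, P) = Mul(Mul(5, U), 1) = Mul(5, U))
Pow(Add(Function('v')(Function('I')(-5, -1)), Function('A')(-6)), 2) = Pow(Add(Mul(Mul(5, -5), Add(-1, Mul(5, -5))), Mul(9, Pow(-6, Rational(1, 2)))), 2) = Pow(Add(Mul(-25, Add(-1, -25)), Mul(9, Mul(I, Pow(6, Rational(1, 2))))), 2) = Pow(Add(Mul(-25, -26), Mul(9, I, Pow(6, Rational(1, 2)))), 2) = Pow(Add(650, Mul(9, I, Pow(6, Rational(1, 2)))), 2)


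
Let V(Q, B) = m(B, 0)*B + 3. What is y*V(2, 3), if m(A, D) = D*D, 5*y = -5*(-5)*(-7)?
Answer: -105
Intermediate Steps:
y = -35 (y = (-5*(-5)*(-7))/5 = (25*(-7))/5 = (⅕)*(-175) = -35)
m(A, D) = D²
V(Q, B) = 3 (V(Q, B) = 0²*B + 3 = 0*B + 3 = 0 + 3 = 3)
y*V(2, 3) = -35*3 = -105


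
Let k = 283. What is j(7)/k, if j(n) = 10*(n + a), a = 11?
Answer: 180/283 ≈ 0.63604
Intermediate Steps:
j(n) = 110 + 10*n (j(n) = 10*(n + 11) = 10*(11 + n) = 110 + 10*n)
j(7)/k = (110 + 10*7)/283 = (110 + 70)*(1/283) = 180*(1/283) = 180/283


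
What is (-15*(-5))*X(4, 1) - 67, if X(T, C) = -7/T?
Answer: -793/4 ≈ -198.25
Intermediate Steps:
(-15*(-5))*X(4, 1) - 67 = (-15*(-5))*(-7/4) - 67 = 75*(-7*¼) - 67 = 75*(-7/4) - 67 = -525/4 - 67 = -793/4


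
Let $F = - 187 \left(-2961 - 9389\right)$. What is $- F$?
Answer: $-2309450$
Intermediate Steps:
$F = 2309450$ ($F = \left(-187\right) \left(-12350\right) = 2309450$)
$- F = \left(-1\right) 2309450 = -2309450$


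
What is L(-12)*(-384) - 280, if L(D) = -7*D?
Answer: -32536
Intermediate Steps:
L(-12)*(-384) - 280 = -7*(-12)*(-384) - 280 = 84*(-384) - 280 = -32256 - 280 = -32536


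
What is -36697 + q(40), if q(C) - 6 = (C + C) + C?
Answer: -36571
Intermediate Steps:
q(C) = 6 + 3*C (q(C) = 6 + ((C + C) + C) = 6 + (2*C + C) = 6 + 3*C)
-36697 + q(40) = -36697 + (6 + 3*40) = -36697 + (6 + 120) = -36697 + 126 = -36571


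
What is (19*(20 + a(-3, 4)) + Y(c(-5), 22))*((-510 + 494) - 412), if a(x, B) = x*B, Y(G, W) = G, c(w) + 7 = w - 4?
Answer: -58208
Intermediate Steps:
c(w) = -11 + w (c(w) = -7 + (w - 4) = -7 + (-4 + w) = -11 + w)
a(x, B) = B*x
(19*(20 + a(-3, 4)) + Y(c(-5), 22))*((-510 + 494) - 412) = (19*(20 + 4*(-3)) + (-11 - 5))*((-510 + 494) - 412) = (19*(20 - 12) - 16)*(-16 - 412) = (19*8 - 16)*(-428) = (152 - 16)*(-428) = 136*(-428) = -58208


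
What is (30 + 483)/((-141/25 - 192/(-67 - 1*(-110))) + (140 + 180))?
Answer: 551475/333137 ≈ 1.6554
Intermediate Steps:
(30 + 483)/((-141/25 - 192/(-67 - 1*(-110))) + (140 + 180)) = 513/((-141*1/25 - 192/(-67 + 110)) + 320) = 513/((-141/25 - 192/43) + 320) = 513/(-10863/1075 + 320) = 513/(333137/1075) = 513*(1075/333137) = 551475/333137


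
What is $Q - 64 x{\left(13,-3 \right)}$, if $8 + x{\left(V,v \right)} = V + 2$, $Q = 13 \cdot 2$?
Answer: $-422$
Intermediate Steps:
$Q = 26$
$x{\left(V,v \right)} = -6 + V$ ($x{\left(V,v \right)} = -8 + \left(V + 2\right) = -8 + \left(2 + V\right) = -6 + V$)
$Q - 64 x{\left(13,-3 \right)} = 26 - 64 \left(-6 + 13\right) = 26 - 448 = -422$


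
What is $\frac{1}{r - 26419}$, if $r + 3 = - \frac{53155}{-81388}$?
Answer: $- \frac{81388}{2150380581} \approx -3.7848 \cdot 10^{-5}$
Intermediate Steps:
$r = - \frac{191009}{81388}$ ($r = -3 - \frac{53155}{-81388} = -3 - - \frac{53155}{81388} = -3 + \frac{53155}{81388} = - \frac{191009}{81388} \approx -2.3469$)
$\frac{1}{r - 26419} = \frac{1}{- \frac{191009}{81388} - 26419} = \frac{1}{- \frac{2150380581}{81388}} = - \frac{81388}{2150380581}$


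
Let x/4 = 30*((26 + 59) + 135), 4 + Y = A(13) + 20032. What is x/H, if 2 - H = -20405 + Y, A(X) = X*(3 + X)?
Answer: 8800/57 ≈ 154.39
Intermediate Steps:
Y = 20236 (Y = -4 + (13*(3 + 13) + 20032) = -4 + (13*16 + 20032) = -4 + (208 + 20032) = -4 + 20240 = 20236)
H = 171 (H = 2 - (-20405 + 20236) = 2 - 1*(-169) = 2 + 169 = 171)
x = 26400 (x = 4*(30*((26 + 59) + 135)) = 4*(30*(85 + 135)) = 4*(30*220) = 4*6600 = 26400)
x/H = 26400/171 = 26400*(1/171) = 8800/57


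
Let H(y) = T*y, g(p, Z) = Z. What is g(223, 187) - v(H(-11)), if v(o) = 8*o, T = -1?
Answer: 99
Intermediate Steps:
H(y) = -y
g(223, 187) - v(H(-11)) = 187 - 8*(-1*(-11)) = 187 - 8*11 = 187 - 1*88 = 187 - 88 = 99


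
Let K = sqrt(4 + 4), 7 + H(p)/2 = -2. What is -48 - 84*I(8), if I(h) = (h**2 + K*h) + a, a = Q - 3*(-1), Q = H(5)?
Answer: -4164 - 1344*sqrt(2) ≈ -6064.7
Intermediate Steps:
H(p) = -18 (H(p) = -14 + 2*(-2) = -14 - 4 = -18)
Q = -18
K = 2*sqrt(2) (K = sqrt(8) = 2*sqrt(2) ≈ 2.8284)
a = -15 (a = -18 - 3*(-1) = -18 + 3 = -15)
I(h) = -15 + h**2 + 2*h*sqrt(2) (I(h) = (h**2 + (2*sqrt(2))*h) - 15 = (h**2 + 2*h*sqrt(2)) - 15 = -15 + h**2 + 2*h*sqrt(2))
-48 - 84*I(8) = -48 - 84*(-15 + 8**2 + 2*8*sqrt(2)) = -48 - 84*(-15 + 64 + 16*sqrt(2)) = -48 - 84*(49 + 16*sqrt(2)) = -48 + (-4116 - 1344*sqrt(2)) = -4164 - 1344*sqrt(2)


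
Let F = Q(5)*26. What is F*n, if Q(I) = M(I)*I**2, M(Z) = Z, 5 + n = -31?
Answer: -117000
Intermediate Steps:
n = -36 (n = -5 - 31 = -36)
Q(I) = I**3 (Q(I) = I*I**2 = I**3)
F = 3250 (F = 5**3*26 = 125*26 = 3250)
F*n = 3250*(-36) = -117000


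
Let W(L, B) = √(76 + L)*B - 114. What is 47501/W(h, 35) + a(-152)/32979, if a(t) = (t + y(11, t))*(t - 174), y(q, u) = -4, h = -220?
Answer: -9386284535/347005038 - 1662535*I/15783 ≈ -27.049 - 105.34*I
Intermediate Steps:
a(t) = (-174 + t)*(-4 + t) (a(t) = (t - 4)*(t - 174) = (-4 + t)*(-174 + t) = (-174 + t)*(-4 + t))
W(L, B) = -114 + B*√(76 + L) (W(L, B) = B*√(76 + L) - 114 = -114 + B*√(76 + L))
47501/W(h, 35) + a(-152)/32979 = 47501/(-114 + 35*√(76 - 220)) + (696 + (-152)² - 178*(-152))/32979 = 47501/(-114 + 35*√(-144)) + (696 + 23104 + 27056)*(1/32979) = 47501/(-114 + 35*(12*I)) + 50856*(1/32979) = 47501/(-114 + 420*I) + 16952/10993 = 47501*((-114 - 420*I)/189396) + 16952/10993 = 47501*(-114 - 420*I)/189396 + 16952/10993 = 16952/10993 + 47501*(-114 - 420*I)/189396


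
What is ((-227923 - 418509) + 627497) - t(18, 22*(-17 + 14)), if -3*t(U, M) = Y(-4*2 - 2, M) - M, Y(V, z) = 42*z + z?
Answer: -19859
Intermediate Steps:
Y(V, z) = 43*z
t(U, M) = -14*M (t(U, M) = -(43*M - M)/3 = -14*M)
((-227923 - 418509) + 627497) - t(18, 22*(-17 + 14)) = ((-227923 - 418509) + 627497) - (-14)*22*(-17 + 14) = (-646432 + 627497) - (-14)*22*(-3) = -18935 - (-14)*(-66) = -18935 - 1*924 = -18935 - 924 = -19859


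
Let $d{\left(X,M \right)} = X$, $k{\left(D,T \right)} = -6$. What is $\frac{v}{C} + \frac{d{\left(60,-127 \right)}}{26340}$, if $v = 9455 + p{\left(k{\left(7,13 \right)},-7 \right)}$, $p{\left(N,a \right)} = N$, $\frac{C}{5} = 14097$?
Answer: $\frac{4218596}{30942915} \approx 0.13633$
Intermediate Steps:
$C = 70485$ ($C = 5 \cdot 14097 = 70485$)
$v = 9449$ ($v = 9455 - 6 = 9449$)
$\frac{v}{C} + \frac{d{\left(60,-127 \right)}}{26340} = \frac{9449}{70485} + \frac{60}{26340} = 9449 \cdot \frac{1}{70485} + 60 \cdot \frac{1}{26340} = \frac{9449}{70485} + \frac{1}{439} = \frac{4218596}{30942915}$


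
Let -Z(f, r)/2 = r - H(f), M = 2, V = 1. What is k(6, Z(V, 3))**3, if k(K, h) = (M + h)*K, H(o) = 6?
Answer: 110592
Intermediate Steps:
Z(f, r) = 12 - 2*r (Z(f, r) = -2*(r - 1*6) = -2*(r - 6) = -2*(-6 + r) = 12 - 2*r)
k(K, h) = K*(2 + h) (k(K, h) = (2 + h)*K = K*(2 + h))
k(6, Z(V, 3))**3 = (6*(2 + (12 - 2*3)))**3 = (6*(2 + (12 - 6)))**3 = (6*(2 + 6))**3 = (6*8)**3 = 48**3 = 110592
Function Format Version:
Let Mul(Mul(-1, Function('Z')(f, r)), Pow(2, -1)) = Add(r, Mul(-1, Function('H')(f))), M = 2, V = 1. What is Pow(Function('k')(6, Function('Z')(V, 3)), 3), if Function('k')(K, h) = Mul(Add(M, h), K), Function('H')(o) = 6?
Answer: 110592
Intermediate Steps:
Function('Z')(f, r) = Add(12, Mul(-2, r)) (Function('Z')(f, r) = Mul(-2, Add(r, Mul(-1, 6))) = Mul(-2, Add(r, -6)) = Mul(-2, Add(-6, r)) = Add(12, Mul(-2, r)))
Function('k')(K, h) = Mul(K, Add(2, h)) (Function('k')(K, h) = Mul(Add(2, h), K) = Mul(K, Add(2, h)))
Pow(Function('k')(6, Function('Z')(V, 3)), 3) = Pow(Mul(6, Add(2, Add(12, Mul(-2, 3)))), 3) = Pow(Mul(6, Add(2, Add(12, -6))), 3) = Pow(Mul(6, Add(2, 6)), 3) = Pow(Mul(6, 8), 3) = Pow(48, 3) = 110592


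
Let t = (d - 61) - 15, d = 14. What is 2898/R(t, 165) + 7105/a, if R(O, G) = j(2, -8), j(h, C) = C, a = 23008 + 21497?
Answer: -12891865/35604 ≈ -362.09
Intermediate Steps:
a = 44505
t = -62 (t = (14 - 61) - 15 = -47 - 15 = -62)
R(O, G) = -8
2898/R(t, 165) + 7105/a = 2898/(-8) + 7105/44505 = 2898*(-1/8) + 7105*(1/44505) = -1449/4 + 1421/8901 = -12891865/35604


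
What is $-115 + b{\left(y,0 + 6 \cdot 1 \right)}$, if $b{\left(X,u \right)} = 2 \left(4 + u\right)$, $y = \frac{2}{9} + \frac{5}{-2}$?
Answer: $-95$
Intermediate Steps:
$y = - \frac{41}{18}$ ($y = 2 \cdot \frac{1}{9} + 5 \left(- \frac{1}{2}\right) = \frac{2}{9} - \frac{5}{2} = - \frac{41}{18} \approx -2.2778$)
$b{\left(X,u \right)} = 8 + 2 u$
$-115 + b{\left(y,0 + 6 \cdot 1 \right)} = -115 + \left(8 + 2 \left(0 + 6 \cdot 1\right)\right) = -115 + \left(8 + 2 \left(0 + 6\right)\right) = -115 + \left(8 + 2 \cdot 6\right) = -115 + \left(8 + 12\right) = -115 + 20 = -95$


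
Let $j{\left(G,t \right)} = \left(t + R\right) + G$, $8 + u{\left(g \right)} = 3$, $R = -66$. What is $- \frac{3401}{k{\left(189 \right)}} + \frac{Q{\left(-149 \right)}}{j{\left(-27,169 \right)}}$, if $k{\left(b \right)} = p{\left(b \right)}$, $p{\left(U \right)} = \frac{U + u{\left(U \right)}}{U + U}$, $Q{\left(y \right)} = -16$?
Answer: $- \frac{12213359}{1748} \approx -6987.0$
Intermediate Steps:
$u{\left(g \right)} = -5$ ($u{\left(g \right)} = -8 + 3 = -5$)
$j{\left(G,t \right)} = -66 + G + t$ ($j{\left(G,t \right)} = \left(t - 66\right) + G = \left(-66 + t\right) + G = -66 + G + t$)
$p{\left(U \right)} = \frac{-5 + U}{2 U}$ ($p{\left(U \right)} = \frac{U - 5}{U + U} = \frac{-5 + U}{2 U}$)
$k{\left(b \right)} = \frac{-5 + b}{2 b}$
$- \frac{3401}{k{\left(189 \right)}} + \frac{Q{\left(-149 \right)}}{j{\left(-27,169 \right)}} = - \frac{3401}{\frac{1}{2} \cdot \frac{1}{189} \left(-5 + 189\right)} - \frac{16}{-66 - 27 + 169} = - \frac{3401}{\frac{1}{2} \cdot \frac{1}{189} \cdot 184} - \frac{16}{76} = - \frac{3401}{\frac{92}{189}} - \frac{4}{19} = \left(-3401\right) \frac{189}{92} - \frac{4}{19} = - \frac{642789}{92} - \frac{4}{19} = - \frac{12213359}{1748}$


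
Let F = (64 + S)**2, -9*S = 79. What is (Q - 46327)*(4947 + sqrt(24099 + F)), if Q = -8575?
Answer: -271600194 - 1427452*sqrt(3253)/9 ≈ -2.8065e+8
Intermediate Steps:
S = -79/9 (S = -1/9*79 = -79/9 ≈ -8.7778)
F = 247009/81 (F = (64 - 79/9)**2 = (497/9)**2 = 247009/81 ≈ 3049.5)
(Q - 46327)*(4947 + sqrt(24099 + F)) = (-8575 - 46327)*(4947 + sqrt(24099 + 247009/81)) = -54902*(4947 + sqrt(2199028/81)) = -54902*(4947 + 26*sqrt(3253)/9) = -271600194 - 1427452*sqrt(3253)/9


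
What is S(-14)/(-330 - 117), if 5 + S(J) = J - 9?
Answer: 28/447 ≈ 0.062640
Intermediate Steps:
S(J) = -14 + J (S(J) = -5 + (J - 9) = -5 + (-9 + J) = -14 + J)
S(-14)/(-330 - 117) = (-14 - 14)/(-330 - 117) = -28/(-447) = -28*(-1/447) = 28/447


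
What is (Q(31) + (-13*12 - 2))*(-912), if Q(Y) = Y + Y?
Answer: 87552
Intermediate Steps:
Q(Y) = 2*Y
(Q(31) + (-13*12 - 2))*(-912) = (2*31 + (-13*12 - 2))*(-912) = (62 + (-156 - 2))*(-912) = (62 - 158)*(-912) = -96*(-912) = 87552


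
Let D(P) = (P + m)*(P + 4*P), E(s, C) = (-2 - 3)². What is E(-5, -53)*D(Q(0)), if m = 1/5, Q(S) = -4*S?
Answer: 0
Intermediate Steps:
m = ⅕ ≈ 0.20000
E(s, C) = 25 (E(s, C) = (-5)² = 25)
D(P) = 5*P*(⅕ + P) (D(P) = (P + ⅕)*(P + 4*P) = (⅕ + P)*(5*P) = 5*P*(⅕ + P))
E(-5, -53)*D(Q(0)) = 25*((-4*0)*(1 + 5*(-4*0))) = 25*(0*(1 + 5*0)) = 25*(0*(1 + 0)) = 25*(0*1) = 25*0 = 0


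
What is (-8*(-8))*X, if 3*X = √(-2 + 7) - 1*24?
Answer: -512 + 64*√5/3 ≈ -464.30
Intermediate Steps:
X = -8 + √5/3 (X = (√(-2 + 7) - 1*24)/3 = (√5 - 24)/3 = (-24 + √5)/3 = -8 + √5/3 ≈ -7.2546)
(-8*(-8))*X = (-8*(-8))*(-8 + √5/3) = 64*(-8 + √5/3) = -512 + 64*√5/3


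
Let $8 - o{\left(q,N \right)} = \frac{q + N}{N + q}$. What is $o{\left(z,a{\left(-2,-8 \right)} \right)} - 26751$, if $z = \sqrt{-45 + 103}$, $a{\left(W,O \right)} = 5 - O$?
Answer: $-26744$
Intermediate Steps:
$z = \sqrt{58} \approx 7.6158$
$o{\left(q,N \right)} = 7$ ($o{\left(q,N \right)} = 8 - \frac{q + N}{N + q} = 8 - \frac{N + q}{N + q} = 8 - 1 = 7$)
$o{\left(z,a{\left(-2,-8 \right)} \right)} - 26751 = 7 - 26751 = -26744$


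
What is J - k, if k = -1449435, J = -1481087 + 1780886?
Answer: 1749234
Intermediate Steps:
J = 299799
J - k = 299799 - 1*(-1449435) = 299799 + 1449435 = 1749234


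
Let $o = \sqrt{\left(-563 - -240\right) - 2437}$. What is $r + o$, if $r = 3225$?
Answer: $3225 + 2 i \sqrt{690} \approx 3225.0 + 52.536 i$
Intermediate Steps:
$o = 2 i \sqrt{690}$ ($o = \sqrt{\left(-563 + 240\right) - 2437} = \sqrt{-323 - 2437} = \sqrt{-2760} = 2 i \sqrt{690} \approx 52.536 i$)
$r + o = 3225 + 2 i \sqrt{690}$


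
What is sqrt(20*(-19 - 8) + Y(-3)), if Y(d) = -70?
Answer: I*sqrt(610) ≈ 24.698*I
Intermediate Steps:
sqrt(20*(-19 - 8) + Y(-3)) = sqrt(20*(-19 - 8) - 70) = sqrt(20*(-27) - 70) = sqrt(-540 - 70) = sqrt(-610) = I*sqrt(610)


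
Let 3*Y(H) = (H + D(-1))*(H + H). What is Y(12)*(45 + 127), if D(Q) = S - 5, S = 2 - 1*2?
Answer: 9632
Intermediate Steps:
S = 0 (S = 2 - 2 = 0)
D(Q) = -5 (D(Q) = 0 - 5 = -5)
Y(H) = 2*H*(-5 + H)/3 (Y(H) = ((H - 5)*(H + H))/3 = ((-5 + H)*(2*H))/3 = (2*H*(-5 + H))/3 = 2*H*(-5 + H)/3)
Y(12)*(45 + 127) = ((⅔)*12*(-5 + 12))*(45 + 127) = ((⅔)*12*7)*172 = 56*172 = 9632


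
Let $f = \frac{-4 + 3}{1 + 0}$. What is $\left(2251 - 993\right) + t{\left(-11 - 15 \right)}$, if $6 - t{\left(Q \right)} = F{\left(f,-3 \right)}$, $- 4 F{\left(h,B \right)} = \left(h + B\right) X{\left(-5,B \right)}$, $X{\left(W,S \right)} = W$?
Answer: $1269$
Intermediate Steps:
$f = -1$ ($f = - 1^{-1} = \left(-1\right) 1 = -1$)
$F{\left(h,B \right)} = \frac{5 B}{4} + \frac{5 h}{4}$ ($F{\left(h,B \right)} = - \frac{\left(h + B\right) \left(-5\right)}{4} = - \frac{\left(B + h\right) \left(-5\right)}{4} = - \frac{- 5 B - 5 h}{4} = \frac{5 B}{4} + \frac{5 h}{4}$)
$t{\left(Q \right)} = 11$ ($t{\left(Q \right)} = 6 - \left(\frac{5}{4} \left(-3\right) + \frac{5}{4} \left(-1\right)\right) = 6 - \left(- \frac{15}{4} - \frac{5}{4}\right) = 6 - -5 = 6 + 5 = 11$)
$\left(2251 - 993\right) + t{\left(-11 - 15 \right)} = \left(2251 - 993\right) + 11 = 1258 + 11 = 1269$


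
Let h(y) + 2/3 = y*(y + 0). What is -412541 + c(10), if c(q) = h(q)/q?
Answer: -6187966/15 ≈ -4.1253e+5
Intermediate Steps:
h(y) = -⅔ + y² (h(y) = -⅔ + y*(y + 0) = -⅔ + y*y = -⅔ + y²)
c(q) = (-⅔ + q²)/q
-412541 + c(10) = -412541 + (10 - ⅔/10) = -412541 + (10 - ⅔*⅒) = -412541 + (10 - 1/15) = -412541 + 149/15 = -6187966/15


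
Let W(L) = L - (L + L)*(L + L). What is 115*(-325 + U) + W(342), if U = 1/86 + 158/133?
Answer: -5773342467/11438 ≈ -5.0475e+5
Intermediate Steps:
U = 13721/11438 (U = 1*(1/86) + 158*(1/133) = 1/86 + 158/133 = 13721/11438 ≈ 1.1996)
W(L) = L - 4*L² (W(L) = L - 2*L*2*L = L - 4*L²)
115*(-325 + U) + W(342) = 115*(-325 + 13721/11438) + 342*(1 - 4*342) = 115*(-3703629/11438) + 342*(1 - 1368) = -425917335/11438 + 342*(-1367) = -425917335/11438 - 467514 = -5773342467/11438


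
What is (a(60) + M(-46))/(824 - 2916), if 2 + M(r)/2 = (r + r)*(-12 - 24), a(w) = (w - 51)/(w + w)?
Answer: -264803/83680 ≈ -3.1645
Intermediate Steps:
a(w) = (-51 + w)/(2*w) (a(w) = (-51 + w)/((2*w)) = (-51 + w)*(1/(2*w)) = (-51 + w)/(2*w))
M(r) = -4 - 144*r (M(r) = -4 + 2*((r + r)*(-12 - 24)) = -4 + 2*((2*r)*(-36)) = -4 + 2*(-72*r) = -4 - 144*r)
(a(60) + M(-46))/(824 - 2916) = ((1/2)*(-51 + 60)/60 + (-4 - 144*(-46)))/(824 - 2916) = ((1/2)*(1/60)*9 + (-4 + 6624))/(-2092) = (3/40 + 6620)*(-1/2092) = (264803/40)*(-1/2092) = -264803/83680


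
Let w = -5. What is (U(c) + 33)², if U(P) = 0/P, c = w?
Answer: 1089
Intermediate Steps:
c = -5
U(P) = 0
(U(c) + 33)² = (0 + 33)² = 33² = 1089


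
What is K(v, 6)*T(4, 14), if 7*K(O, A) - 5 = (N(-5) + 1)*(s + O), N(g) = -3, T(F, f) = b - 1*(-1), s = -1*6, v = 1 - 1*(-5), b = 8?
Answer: 45/7 ≈ 6.4286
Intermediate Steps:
v = 6 (v = 1 + 5 = 6)
s = -6
T(F, f) = 9 (T(F, f) = 8 - 1*(-1) = 8 + 1 = 9)
K(O, A) = 17/7 - 2*O/7 (K(O, A) = 5/7 + ((-3 + 1)*(-6 + O))/7 = 5/7 + (-2*(-6 + O))/7 = 5/7 + (12 - 2*O)/7 = 5/7 + (12/7 - 2*O/7) = 17/7 - 2*O/7)
K(v, 6)*T(4, 14) = (17/7 - 2/7*6)*9 = (17/7 - 12/7)*9 = (5/7)*9 = 45/7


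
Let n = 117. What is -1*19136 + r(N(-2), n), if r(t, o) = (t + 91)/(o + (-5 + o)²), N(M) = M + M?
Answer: -242280809/12661 ≈ -19136.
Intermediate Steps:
N(M) = 2*M
r(t, o) = (91 + t)/(o + (-5 + o)²)
-1*19136 + r(N(-2), n) = -1*19136 + (91 + 2*(-2))/(117 + (-5 + 117)²) = -19136 + (91 - 4)/(117 + 112²) = -19136 + 87/(117 + 12544) = -19136 + 87/12661 = -242280809/12661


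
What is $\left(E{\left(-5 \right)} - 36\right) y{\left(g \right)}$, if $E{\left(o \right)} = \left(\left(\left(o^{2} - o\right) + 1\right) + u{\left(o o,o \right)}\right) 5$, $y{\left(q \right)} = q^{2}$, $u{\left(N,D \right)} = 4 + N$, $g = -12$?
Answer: $38016$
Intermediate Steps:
$E{\left(o \right)} = 25 - 5 o + 10 o^{2}$ ($E{\left(o \right)} = \left(\left(\left(o^{2} - o\right) + 1\right) + \left(4 + o o\right)\right) 5 = \left(\left(1 + o^{2} - o\right) + \left(4 + o^{2}\right)\right) 5 = \left(5 - o + 2 o^{2}\right) 5 = 25 - 5 o + 10 o^{2}$)
$\left(E{\left(-5 \right)} - 36\right) y{\left(g \right)} = \left(\left(25 - -25 + 10 \left(-5\right)^{2}\right) - 36\right) \left(-12\right)^{2} = \left(\left(25 + 25 + 10 \cdot 25\right) - 36\right) 144 = \left(\left(25 + 25 + 250\right) - 36\right) 144 = \left(300 - 36\right) 144 = 264 \cdot 144 = 38016$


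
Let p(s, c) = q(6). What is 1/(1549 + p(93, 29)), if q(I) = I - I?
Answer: 1/1549 ≈ 0.00064558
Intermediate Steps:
q(I) = 0
p(s, c) = 0
1/(1549 + p(93, 29)) = 1/(1549 + 0) = 1/1549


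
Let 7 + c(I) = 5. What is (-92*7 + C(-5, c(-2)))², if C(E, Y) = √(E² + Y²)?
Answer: (644 - √29)² ≈ 4.0783e+5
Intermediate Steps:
c(I) = -2 (c(I) = -7 + 5 = -2)
(-92*7 + C(-5, c(-2)))² = (-92*7 + √((-5)² + (-2)²))² = (-644 + √(25 + 4))² = (-644 + √29)²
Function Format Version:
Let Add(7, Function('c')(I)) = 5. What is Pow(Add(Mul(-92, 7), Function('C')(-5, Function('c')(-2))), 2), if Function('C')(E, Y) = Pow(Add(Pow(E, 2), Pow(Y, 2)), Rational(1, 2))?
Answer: Pow(Add(644, Mul(-1, Pow(29, Rational(1, 2)))), 2) ≈ 4.0783e+5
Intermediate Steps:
Function('c')(I) = -2 (Function('c')(I) = Add(-7, 5) = -2)
Pow(Add(Mul(-92, 7), Function('C')(-5, Function('c')(-2))), 2) = Pow(Add(Mul(-92, 7), Pow(Add(Pow(-5, 2), Pow(-2, 2)), Rational(1, 2))), 2) = Pow(Add(-644, Pow(Add(25, 4), Rational(1, 2))), 2) = Pow(Add(-644, Pow(29, Rational(1, 2))), 2)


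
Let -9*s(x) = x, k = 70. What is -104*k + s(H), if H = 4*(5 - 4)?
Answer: -65524/9 ≈ -7280.4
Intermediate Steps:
H = 4 (H = 4*1 = 4)
s(x) = -x/9
-104*k + s(H) = -104*70 - 1/9*4 = -7280 - 4/9 = -65524/9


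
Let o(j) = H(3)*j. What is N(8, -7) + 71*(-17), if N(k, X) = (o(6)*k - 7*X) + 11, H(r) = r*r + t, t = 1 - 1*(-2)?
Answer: -571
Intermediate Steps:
t = 3 (t = 1 + 2 = 3)
H(r) = 3 + r² (H(r) = r*r + 3 = r² + 3 = 3 + r²)
o(j) = 12*j (o(j) = (3 + 3²)*j = (3 + 9)*j = 12*j)
N(k, X) = 11 - 7*X + 72*k (N(k, X) = ((12*6)*k - 7*X) + 11 = (72*k - 7*X) + 11 = (-7*X + 72*k) + 11 = 11 - 7*X + 72*k)
N(8, -7) + 71*(-17) = (11 - 7*(-7) + 72*8) + 71*(-17) = (11 + 49 + 576) - 1207 = 636 - 1207 = -571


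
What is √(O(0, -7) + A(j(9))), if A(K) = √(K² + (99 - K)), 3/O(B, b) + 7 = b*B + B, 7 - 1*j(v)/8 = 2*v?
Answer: √(-21 + 49*√7931)/7 ≈ 9.4142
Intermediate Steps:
j(v) = 56 - 16*v
O(B, b) = 3/(-7 + B + B*b) (O(B, b) = 3/(-7 + (b*B + B)) = 3/(-7 + (B*b + B)) = 3/(-7 + (B + B*b)) = 3/(-7 + B + B*b))
A(K) = √(99 + K² - K)
√(O(0, -7) + A(j(9))) = √(3/(-7 + 0 + 0*(-7)) + √(99 + (56 - 16*9)² - (56 - 16*9))) = √(3/(-7 + 0 + 0) + √(99 + (56 - 144)² - (56 - 144))) = √(3/(-7) + √(99 + (-88)² - 1*(-88))) = √(3*(-⅐) + √(99 + 7744 + 88)) = √(-3/7 + √7931)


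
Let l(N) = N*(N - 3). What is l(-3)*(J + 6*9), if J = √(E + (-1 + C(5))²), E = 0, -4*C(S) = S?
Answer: 2025/2 ≈ 1012.5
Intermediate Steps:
l(N) = N*(-3 + N)
C(S) = -S/4
J = 9/4 (J = √(0 + (-1 - ¼*5)²) = √(0 + (-1 - 5/4)²) = √(0 + (-9/4)²) = √(0 + 81/16) = √(81/16) = 9/4 ≈ 2.2500)
l(-3)*(J + 6*9) = (-3*(-3 - 3))*(9/4 + 6*9) = (-3*(-6))*(9/4 + 54) = 18*(225/4) = 2025/2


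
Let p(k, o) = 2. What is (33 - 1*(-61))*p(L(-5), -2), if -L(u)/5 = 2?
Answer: 188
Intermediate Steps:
L(u) = -10 (L(u) = -5*2 = -10)
(33 - 1*(-61))*p(L(-5), -2) = (33 - 1*(-61))*2 = (33 + 61)*2 = 94*2 = 188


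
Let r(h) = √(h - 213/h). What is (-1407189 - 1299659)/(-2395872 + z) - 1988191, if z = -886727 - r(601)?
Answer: -12875617340564822187731/6476049172714413 - 5413696*√54238447/6476049172714413 ≈ -1.9882e+6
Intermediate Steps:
z = -886727 - 2*√54238447/601 (z = -886727 - √(601 - 213/601) = -886727 - √(360988/601) = -886727 - 2*√54238447/601 ≈ -8.8675e+5)
(-1407189 - 1299659)/(-2395872 + z) - 1988191 = (-1407189 - 1299659)/(-2395872 + (-886727 - 2*√54238447/601)) - 1988191 = -2706848/(-3282599 - 2*√54238447/601) - 1988191 = -1988191 - 2706848/(-3282599 - 2*√54238447/601)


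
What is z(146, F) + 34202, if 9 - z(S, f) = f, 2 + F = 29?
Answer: 34184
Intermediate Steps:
F = 27 (F = -2 + 29 = 27)
z(S, f) = 9 - f
z(146, F) + 34202 = (9 - 1*27) + 34202 = (9 - 27) + 34202 = -18 + 34202 = 34184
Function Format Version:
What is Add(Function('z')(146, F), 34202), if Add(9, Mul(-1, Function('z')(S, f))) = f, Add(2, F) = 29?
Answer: 34184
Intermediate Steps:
F = 27 (F = Add(-2, 29) = 27)
Function('z')(S, f) = Add(9, Mul(-1, f))
Add(Function('z')(146, F), 34202) = Add(Add(9, Mul(-1, 27)), 34202) = Add(Add(9, -27), 34202) = Add(-18, 34202) = 34184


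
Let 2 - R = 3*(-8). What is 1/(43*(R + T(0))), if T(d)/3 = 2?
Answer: 1/1376 ≈ 0.00072674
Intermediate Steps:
R = 26 (R = 2 - 3*(-8) = 2 - 1*(-24) = 2 + 24 = 26)
T(d) = 6 (T(d) = 3*2 = 6)
1/(43*(R + T(0))) = 1/(43*(26 + 6)) = 1/(43*32) = 1/1376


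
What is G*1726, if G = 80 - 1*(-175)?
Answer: 440130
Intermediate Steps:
G = 255 (G = 80 + 175 = 255)
G*1726 = 255*1726 = 440130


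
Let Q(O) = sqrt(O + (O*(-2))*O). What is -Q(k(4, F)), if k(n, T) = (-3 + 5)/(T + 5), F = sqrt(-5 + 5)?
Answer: -sqrt(2)/5 ≈ -0.28284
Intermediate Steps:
F = 0 (F = sqrt(0) = 0)
k(n, T) = 2/(5 + T)
Q(O) = sqrt(O - 2*O**2) (Q(O) = sqrt(O + (-2*O)*O) = sqrt(O - 2*O**2))
-Q(k(4, F)) = -sqrt((2/(5 + 0))*(1 - 4/(5 + 0))) = -sqrt((2/5)*(1 - 4/5)) = -sqrt((2*(1/5))*(1 - 4/5)) = -sqrt(2*(1 - 2*2/5)/5) = -sqrt(2*(1 - 4/5)/5) = -sqrt((2/5)*(1/5)) = -sqrt(2/25) = -sqrt(2)/5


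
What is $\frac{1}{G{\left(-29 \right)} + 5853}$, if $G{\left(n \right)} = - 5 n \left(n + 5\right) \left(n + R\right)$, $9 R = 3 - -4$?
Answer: $\frac{3}{312199} \approx 9.6093 \cdot 10^{-6}$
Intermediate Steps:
$R = \frac{7}{9}$ ($R = \frac{3 - -4}{9} = \frac{3 + 4}{9} = \frac{1}{9} \cdot 7 = \frac{7}{9} \approx 0.77778$)
$G{\left(n \right)} = - 5 n \left(5 + n\right) \left(\frac{7}{9} + n\right)$ ($G{\left(n \right)} = - 5 n \left(n + 5\right) \left(n + \frac{7}{9}\right) = - 5 n \left(5 + n\right) \left(\frac{7}{9} + n\right)$)
$\frac{1}{G{\left(-29 \right)} + 5853} = \frac{1}{\left(- \frac{5}{9}\right) \left(-29\right) \left(35 + 9 \left(-29\right)^{2} + 52 \left(-29\right)\right) + 5853} = \frac{1}{\left(- \frac{5}{9}\right) \left(-29\right) \left(35 + 9 \cdot 841 - 1508\right) + 5853} = \frac{1}{\left(- \frac{5}{9}\right) \left(-29\right) \left(35 + 7569 - 1508\right) + 5853} = \frac{1}{\left(- \frac{5}{9}\right) \left(-29\right) 6096 + 5853} = \frac{1}{\frac{294640}{3} + 5853} = \frac{1}{\frac{312199}{3}} = \frac{3}{312199}$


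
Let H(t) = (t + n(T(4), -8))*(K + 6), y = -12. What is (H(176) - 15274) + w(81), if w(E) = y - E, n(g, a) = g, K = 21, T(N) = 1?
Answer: -10588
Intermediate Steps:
H(t) = 27 + 27*t (H(t) = (t + 1)*(21 + 6) = (1 + t)*27 = 27 + 27*t)
w(E) = -12 - E
(H(176) - 15274) + w(81) = ((27 + 27*176) - 15274) + (-12 - 1*81) = ((27 + 4752) - 15274) + (-12 - 81) = (4779 - 15274) - 93 = -10495 - 93 = -10588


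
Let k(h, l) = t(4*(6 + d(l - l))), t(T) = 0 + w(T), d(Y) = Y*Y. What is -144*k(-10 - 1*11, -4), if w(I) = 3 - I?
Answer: 3024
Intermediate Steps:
d(Y) = Y²
t(T) = 3 - T (t(T) = 0 + (3 - T) = 3 - T)
k(h, l) = -21 (k(h, l) = 3 - 4*(6 + (l - l)²) = 3 - 4*(6 + 0²) = 3 - 4*(6 + 0) = 3 - 4*6 = 3 - 1*24 = 3 - 24 = -21)
-144*k(-10 - 1*11, -4) = -144*(-21) = 3024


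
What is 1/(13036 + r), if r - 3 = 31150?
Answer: 1/44189 ≈ 2.2630e-5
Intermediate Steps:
r = 31153 (r = 3 + 31150 = 31153)
1/(13036 + r) = 1/(13036 + 31153) = 1/44189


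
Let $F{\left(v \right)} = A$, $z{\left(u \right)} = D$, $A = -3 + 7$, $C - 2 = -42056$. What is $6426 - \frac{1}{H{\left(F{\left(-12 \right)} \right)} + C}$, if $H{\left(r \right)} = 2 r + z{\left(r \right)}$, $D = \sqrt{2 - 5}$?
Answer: $\frac{11360307722740}{1767866119} + \frac{i \sqrt{3}}{1767866119} \approx 6426.0 + 9.7974 \cdot 10^{-10} i$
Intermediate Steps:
$C = -42054$ ($C = 2 - 42056 = -42054$)
$A = 4$
$D = i \sqrt{3}$ ($D = \sqrt{-3} = i \sqrt{3} \approx 1.732 i$)
$z{\left(u \right)} = i \sqrt{3}$
$F{\left(v \right)} = 4$
$H{\left(r \right)} = 2 r + i \sqrt{3}$
$6426 - \frac{1}{H{\left(F{\left(-12 \right)} \right)} + C} = 6426 - \frac{1}{\left(2 \cdot 4 + i \sqrt{3}\right) - 42054} = 6426 - \frac{1}{\left(8 + i \sqrt{3}\right) - 42054} = 6426 - \frac{1}{-42046 + i \sqrt{3}}$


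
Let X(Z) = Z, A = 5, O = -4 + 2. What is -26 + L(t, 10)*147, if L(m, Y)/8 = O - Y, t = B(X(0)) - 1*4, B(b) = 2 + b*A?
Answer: -14138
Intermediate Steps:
O = -2
B(b) = 2 + 5*b (B(b) = 2 + b*5 = 2 + 5*b)
t = -2 (t = (2 + 5*0) - 1*4 = (2 + 0) - 4 = 2 - 4 = -2)
L(m, Y) = -16 - 8*Y (L(m, Y) = 8*(-2 - Y) = -16 - 8*Y)
-26 + L(t, 10)*147 = -26 + (-16 - 8*10)*147 = -26 + (-16 - 80)*147 = -26 - 96*147 = -26 - 14112 = -14138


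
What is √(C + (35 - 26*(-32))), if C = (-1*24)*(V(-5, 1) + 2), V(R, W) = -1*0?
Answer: 3*√91 ≈ 28.618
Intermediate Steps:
V(R, W) = 0
C = -48 (C = (-1*24)*(0 + 2) = -24*2 = -48)
√(C + (35 - 26*(-32))) = √(-48 + (35 - 26*(-32))) = √(-48 + (35 + 832)) = √(-48 + 867) = √819 = 3*√91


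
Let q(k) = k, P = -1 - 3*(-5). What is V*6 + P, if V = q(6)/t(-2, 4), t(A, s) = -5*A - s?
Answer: 20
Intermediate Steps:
t(A, s) = -s - 5*A
P = 14 (P = -1 + 15 = 14)
V = 1 (V = 6/(-1*4 - 5*(-2)) = 6/(-4 + 10) = 6/6 = 6*(1/6) = 1)
V*6 + P = 1*6 + 14 = 6 + 14 = 20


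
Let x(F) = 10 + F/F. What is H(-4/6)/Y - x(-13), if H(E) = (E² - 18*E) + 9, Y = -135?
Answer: -13558/1215 ≈ -11.159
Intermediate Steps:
H(E) = 9 + E² - 18*E
x(F) = 11 (x(F) = 10 + 1 = 11)
H(-4/6)/Y - x(-13) = (9 + (-4/6)² - (-72)/6)/(-135) - 1*11 = (9 + (-4*⅙)² - (-72)/6)*(-1/135) - 11 = (9 + (-⅔)² - 18*(-⅔))*(-1/135) - 11 = (9 + 4/9 + 12)*(-1/135) - 11 = (193/9)*(-1/135) - 11 = -193/1215 - 11 = -13558/1215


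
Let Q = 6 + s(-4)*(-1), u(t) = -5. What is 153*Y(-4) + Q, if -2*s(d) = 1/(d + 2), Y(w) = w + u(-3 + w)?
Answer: -5485/4 ≈ -1371.3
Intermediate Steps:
Y(w) = -5 + w (Y(w) = w - 5 = -5 + w)
s(d) = -1/(2*(2 + d)) (s(d) = -1/(2*(d + 2)) = -1/(2*(2 + d)))
Q = 23/4 (Q = 6 - 1/(4 + 2*(-4))*(-1) = 6 - 1/(4 - 8)*(-1) = 6 - 1/(-4)*(-1) = 6 - 1*(-¼)*(-1) = 6 + (¼)*(-1) = 6 - ¼ = 23/4 ≈ 5.7500)
153*Y(-4) + Q = 153*(-5 - 4) + 23/4 = 153*(-9) + 23/4 = -1377 + 23/4 = -5485/4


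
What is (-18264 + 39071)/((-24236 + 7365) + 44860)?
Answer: 20807/27989 ≈ 0.74340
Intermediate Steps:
(-18264 + 39071)/((-24236 + 7365) + 44860) = 20807/(-16871 + 44860) = 20807/27989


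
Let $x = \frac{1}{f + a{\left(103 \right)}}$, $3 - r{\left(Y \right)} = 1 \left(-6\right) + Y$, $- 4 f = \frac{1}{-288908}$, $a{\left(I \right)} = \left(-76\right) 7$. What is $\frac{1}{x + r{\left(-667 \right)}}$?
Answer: $\frac{614796223}{415601091116} \approx 0.0014793$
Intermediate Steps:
$a{\left(I \right)} = -532$
$f = \frac{1}{1155632}$ ($f = - \frac{1}{4 \left(-288908\right)} = \left(- \frac{1}{4}\right) \left(- \frac{1}{288908}\right) = \frac{1}{1155632} \approx 8.6533 \cdot 10^{-7}$)
$r{\left(Y \right)} = 9 - Y$ ($r{\left(Y \right)} = 3 - \left(1 \left(-6\right) + Y\right) = 3 - \left(-6 + Y\right) = 9 - Y$)
$x = - \frac{1155632}{614796223}$ ($x = \frac{1}{\frac{1}{1155632} - 532} = \frac{1}{- \frac{614796223}{1155632}} = - \frac{1155632}{614796223} \approx -0.0018797$)
$\frac{1}{x + r{\left(-667 \right)}} = \frac{1}{- \frac{1155632}{614796223} + \left(9 - -667\right)} = \frac{1}{- \frac{1155632}{614796223} + \left(9 + 667\right)} = \frac{1}{- \frac{1155632}{614796223} + 676} = \frac{1}{\frac{415601091116}{614796223}} = \frac{614796223}{415601091116}$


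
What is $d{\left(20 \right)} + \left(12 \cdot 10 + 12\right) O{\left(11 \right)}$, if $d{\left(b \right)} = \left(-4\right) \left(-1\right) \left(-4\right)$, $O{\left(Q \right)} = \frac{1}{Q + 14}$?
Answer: $- \frac{268}{25} \approx -10.72$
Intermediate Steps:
$O{\left(Q \right)} = \frac{1}{14 + Q}$
$d{\left(b \right)} = -16$ ($d{\left(b \right)} = 4 \left(-4\right) = -16$)
$d{\left(20 \right)} + \left(12 \cdot 10 + 12\right) O{\left(11 \right)} = -16 + \frac{12 \cdot 10 + 12}{14 + 11} = -16 + \frac{120 + 12}{25} = -16 + 132 \cdot \frac{1}{25} = -16 + \frac{132}{25} = - \frac{268}{25}$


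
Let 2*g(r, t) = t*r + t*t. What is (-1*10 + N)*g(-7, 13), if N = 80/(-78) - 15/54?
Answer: -2645/6 ≈ -440.83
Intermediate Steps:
g(r, t) = t²/2 + r*t/2 (g(r, t) = (t*r + t*t)/2 = (r*t + t²)/2 = (t² + r*t)/2 = t²/2 + r*t/2)
N = -305/234 (N = 80*(-1/78) - 15*1/54 = -40/39 - 5/18 = -305/234 ≈ -1.3034)
(-1*10 + N)*g(-7, 13) = (-1*10 - 305/234)*((½)*13*(-7 + 13)) = (-10 - 305/234)*((½)*13*6) = -2645/234*39 = -2645/6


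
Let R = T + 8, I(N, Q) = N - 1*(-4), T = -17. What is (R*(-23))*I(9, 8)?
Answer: 2691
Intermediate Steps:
I(N, Q) = 4 + N (I(N, Q) = N + 4 = 4 + N)
R = -9 (R = -17 + 8 = -9)
(R*(-23))*I(9, 8) = (-9*(-23))*(4 + 9) = 207*13 = 2691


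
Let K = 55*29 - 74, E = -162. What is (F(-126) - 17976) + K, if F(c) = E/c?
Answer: -115176/7 ≈ -16454.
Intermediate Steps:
F(c) = -162/c
K = 1521 (K = 1595 - 74 = 1521)
(F(-126) - 17976) + K = (-162/(-126) - 17976) + 1521 = (-162*(-1/126) - 17976) + 1521 = (9/7 - 17976) + 1521 = -125823/7 + 1521 = -115176/7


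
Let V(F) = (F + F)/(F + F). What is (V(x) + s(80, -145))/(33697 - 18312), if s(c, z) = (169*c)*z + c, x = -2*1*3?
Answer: -1960319/15385 ≈ -127.42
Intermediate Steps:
x = -6 (x = -2*3 = -6)
V(F) = 1 (V(F) = (2*F)/((2*F)) = (2*F)*(1/(2*F)) = 1)
s(c, z) = c + 169*c*z (s(c, z) = 169*c*z + c = c + 169*c*z)
(V(x) + s(80, -145))/(33697 - 18312) = (1 + 80*(1 + 169*(-145)))/(33697 - 18312) = (1 + 80*(1 - 24505))/15385 = (1 + 80*(-24504))*(1/15385) = (1 - 1960320)*(1/15385) = -1960319*1/15385 = -1960319/15385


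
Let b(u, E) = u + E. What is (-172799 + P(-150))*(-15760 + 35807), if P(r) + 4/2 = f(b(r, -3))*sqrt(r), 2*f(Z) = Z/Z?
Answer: -3464141647 + 100235*I*sqrt(6)/2 ≈ -3.4641e+9 + 1.2276e+5*I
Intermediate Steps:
b(u, E) = E + u
f(Z) = 1/2 (f(Z) = (Z/Z)/2 = (1/2)*1 = 1/2)
P(r) = -2 + sqrt(r)/2
(-172799 + P(-150))*(-15760 + 35807) = (-172799 + (-2 + sqrt(-150)/2))*(-15760 + 35807) = (-172799 + (-2 + (5*I*sqrt(6))/2))*20047 = (-172799 + (-2 + 5*I*sqrt(6)/2))*20047 = (-172801 + 5*I*sqrt(6)/2)*20047 = -3464141647 + 100235*I*sqrt(6)/2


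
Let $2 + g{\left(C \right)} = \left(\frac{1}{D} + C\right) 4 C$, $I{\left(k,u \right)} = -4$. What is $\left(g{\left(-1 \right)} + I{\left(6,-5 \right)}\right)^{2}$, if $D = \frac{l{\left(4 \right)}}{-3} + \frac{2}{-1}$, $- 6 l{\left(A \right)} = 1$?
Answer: $\frac{4}{1225} \approx 0.0032653$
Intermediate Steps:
$l{\left(A \right)} = - \frac{1}{6}$ ($l{\left(A \right)} = \left(- \frac{1}{6}\right) 1 = - \frac{1}{6}$)
$D = - \frac{35}{18}$ ($D = - \frac{1}{6 \left(-3\right)} + \frac{2}{-1} = \left(- \frac{1}{6}\right) \left(- \frac{1}{3}\right) + 2 \left(-1\right) = \frac{1}{18} - 2 = - \frac{35}{18} \approx -1.9444$)
$g{\left(C \right)} = -2 + C \left(- \frac{72}{35} + 4 C\right)$ ($g{\left(C \right)} = -2 + \left(\frac{1}{- \frac{35}{18}} + C\right) 4 C = -2 + \left(- \frac{18}{35} + C\right) 4 C = -2 + \left(- \frac{72}{35} + 4 C\right) C = -2 + C \left(- \frac{72}{35} + 4 C\right)$)
$\left(g{\left(-1 \right)} + I{\left(6,-5 \right)}\right)^{2} = \left(\left(-2 + 4 \left(-1\right)^{2} - - \frac{72}{35}\right) - 4\right)^{2} = \left(\left(-2 + 4 \cdot 1 + \frac{72}{35}\right) - 4\right)^{2} = \left(\left(-2 + 4 + \frac{72}{35}\right) - 4\right)^{2} = \left(\frac{142}{35} - 4\right)^{2} = \left(\frac{2}{35}\right)^{2} = \frac{4}{1225}$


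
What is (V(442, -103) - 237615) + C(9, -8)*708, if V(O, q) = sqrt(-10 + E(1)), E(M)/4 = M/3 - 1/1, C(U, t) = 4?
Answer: -234783 + I*sqrt(114)/3 ≈ -2.3478e+5 + 3.559*I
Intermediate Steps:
E(M) = -4 + 4*M/3 (E(M) = 4*(M/3 - 1/1) = 4*(M*(1/3) - 1*1) = 4*(M/3 - 1) = 4*(-1 + M/3) = -4 + 4*M/3)
V(O, q) = I*sqrt(114)/3 (V(O, q) = sqrt(-10 + (-4 + (4/3)*1)) = sqrt(-10 + (-4 + 4/3)) = sqrt(-10 - 8/3) = sqrt(-38/3) = I*sqrt(114)/3)
(V(442, -103) - 237615) + C(9, -8)*708 = (I*sqrt(114)/3 - 237615) + 4*708 = (-237615 + I*sqrt(114)/3) + 2832 = -234783 + I*sqrt(114)/3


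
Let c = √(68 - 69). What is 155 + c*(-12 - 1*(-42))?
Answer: 155 + 30*I ≈ 155.0 + 30.0*I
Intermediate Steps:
c = I (c = √(-1) = I ≈ 1.0*I)
155 + c*(-12 - 1*(-42)) = 155 + I*(-12 - 1*(-42)) = 155 + I*(-12 + 42) = 155 + I*30 = 155 + 30*I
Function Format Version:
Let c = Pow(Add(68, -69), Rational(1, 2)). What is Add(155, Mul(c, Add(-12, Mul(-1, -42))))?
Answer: Add(155, Mul(30, I)) ≈ Add(155.00, Mul(30.000, I))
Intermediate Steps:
c = I (c = Pow(-1, Rational(1, 2)) = I ≈ Mul(1.0000, I))
Add(155, Mul(c, Add(-12, Mul(-1, -42)))) = Add(155, Mul(I, Add(-12, Mul(-1, -42)))) = Add(155, Mul(I, Add(-12, 42))) = Add(155, Mul(I, 30)) = Add(155, Mul(30, I))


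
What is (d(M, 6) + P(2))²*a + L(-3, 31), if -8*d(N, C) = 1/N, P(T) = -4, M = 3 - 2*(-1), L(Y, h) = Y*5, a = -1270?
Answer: -3294367/160 ≈ -20590.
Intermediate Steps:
L(Y, h) = 5*Y
M = 5 (M = 3 + 2 = 5)
d(N, C) = -1/(8*N)
(d(M, 6) + P(2))²*a + L(-3, 31) = (-⅛/5 - 4)²*(-1270) + 5*(-3) = (-⅛*⅕ - 4)²*(-1270) - 15 = (-1/40 - 4)²*(-1270) - 15 = (-161/40)²*(-1270) - 15 = (25921/1600)*(-1270) - 15 = -3291967/160 - 15 = -3294367/160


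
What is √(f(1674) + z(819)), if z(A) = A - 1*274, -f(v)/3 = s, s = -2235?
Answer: 5*√290 ≈ 85.147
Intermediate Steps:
f(v) = 6705 (f(v) = -3*(-2235) = 6705)
z(A) = -274 + A (z(A) = A - 274 = -274 + A)
√(f(1674) + z(819)) = √(6705 + (-274 + 819)) = √(6705 + 545) = √7250 = 5*√290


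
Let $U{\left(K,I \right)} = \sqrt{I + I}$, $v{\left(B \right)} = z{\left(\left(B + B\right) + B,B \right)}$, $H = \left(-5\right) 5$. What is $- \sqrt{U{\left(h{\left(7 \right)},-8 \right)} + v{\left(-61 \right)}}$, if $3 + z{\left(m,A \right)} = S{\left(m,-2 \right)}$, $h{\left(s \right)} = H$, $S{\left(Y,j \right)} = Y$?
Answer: $- \sqrt{-186 + 4 i} \approx -0.14664 - 13.639 i$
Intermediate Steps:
$H = -25$
$h{\left(s \right)} = -25$
$z{\left(m,A \right)} = -3 + m$
$v{\left(B \right)} = -3 + 3 B$ ($v{\left(B \right)} = -3 + \left(\left(B + B\right) + B\right) = -3 + \left(2 B + B\right) = -3 + 3 B$)
$U{\left(K,I \right)} = \sqrt{2} \sqrt{I}$ ($U{\left(K,I \right)} = \sqrt{2 I} = \sqrt{2} \sqrt{I}$)
$- \sqrt{U{\left(h{\left(7 \right)},-8 \right)} + v{\left(-61 \right)}} = - \sqrt{\sqrt{2} \sqrt{-8} + \left(-3 + 3 \left(-61\right)\right)} = - \sqrt{\sqrt{2} \cdot 2 i \sqrt{2} - 186} = - \sqrt{4 i - 186} = - \sqrt{-186 + 4 i}$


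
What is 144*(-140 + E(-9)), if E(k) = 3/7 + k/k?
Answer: -139680/7 ≈ -19954.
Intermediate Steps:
E(k) = 10/7 (E(k) = 3*(⅐) + 1 = 3/7 + 1 = 10/7)
144*(-140 + E(-9)) = 144*(-140 + 10/7) = 144*(-970/7) = -139680/7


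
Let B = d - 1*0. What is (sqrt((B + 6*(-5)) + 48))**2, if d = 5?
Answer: 23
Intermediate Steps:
B = 5 (B = 5 - 1*0 = 5 + 0 = 5)
(sqrt((B + 6*(-5)) + 48))**2 = (sqrt((5 + 6*(-5)) + 48))**2 = (sqrt((5 - 30) + 48))**2 = (sqrt(-25 + 48))**2 = (sqrt(23))**2 = 23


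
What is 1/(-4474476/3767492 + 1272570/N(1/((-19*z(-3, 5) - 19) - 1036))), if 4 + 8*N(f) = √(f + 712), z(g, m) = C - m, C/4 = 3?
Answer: -4768496515279241949299/12136748906901428347118335857 + 6020951150541448160*√27913215/12136748906901428347118335857 ≈ 2.2281e-6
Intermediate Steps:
C = 12 (C = 4*3 = 12)
z(g, m) = 12 - m
N(f) = -½ + √(712 + f)/8 (N(f) = -½ + √(f + 712)/8 = -½ + √(712 + f)/8)
1/(-4474476/3767492 + 1272570/N(1/((-19*z(-3, 5) - 19) - 1036))) = 1/(-4474476/3767492 + 1272570/(-½ + √(712 + 1/((-19*(12 - 1*5) - 19) - 1036))/8)) = 1/(-4474476*1/3767492 + 1272570/(-½ + √(712 + 1/((-19*(12 - 5) - 19) - 1036))/8)) = 1/(-1118619/941873 + 1272570/(-½ + √(712 + 1/((-19*7 - 19) - 1036))/8)) = 1/(-1118619/941873 + 1272570/(-½ + √(712 + 1/((-133 - 19) - 1036))/8)) = 1/(-1118619/941873 + 1272570/(-½ + √(712 + 1/(-152 - 1036))/8)) = 1/(-1118619/941873 + 1272570/(-½ + √(712 + 1/(-1188))/8)) = 1/(-1118619/941873 + 1272570/(-½ + √(712 - 1/1188)/8)) = 1/(-1118619/941873 + 1272570/(-½ + √(845855/1188)/8)) = 1/(-1118619/941873 + 1272570/(-½ + (√27913215/198)/8)) = 1/(-1118619/941873 + 1272570/(-½ + √27913215/1584))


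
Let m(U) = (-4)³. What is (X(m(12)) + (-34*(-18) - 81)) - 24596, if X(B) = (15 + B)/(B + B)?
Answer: -3080271/128 ≈ -24065.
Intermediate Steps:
m(U) = -64
X(B) = (15 + B)/(2*B) (X(B) = (15 + B)/((2*B)) = (15 + B)*(1/(2*B)) = (15 + B)/(2*B))
(X(m(12)) + (-34*(-18) - 81)) - 24596 = ((½)*(15 - 64)/(-64) + (-34*(-18) - 81)) - 24596 = ((½)*(-1/64)*(-49) + (612 - 81)) - 24596 = (49/128 + 531) - 24596 = 68017/128 - 24596 = -3080271/128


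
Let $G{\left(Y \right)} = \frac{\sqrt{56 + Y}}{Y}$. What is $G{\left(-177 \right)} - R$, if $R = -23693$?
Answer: $23693 - \frac{11 i}{177} \approx 23693.0 - 0.062147 i$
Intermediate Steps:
$G{\left(Y \right)} = \frac{\sqrt{56 + Y}}{Y}$
$G{\left(-177 \right)} - R = \frac{\sqrt{56 - 177}}{-177} - -23693 = - \frac{\sqrt{-121}}{177} + 23693 = - \frac{11 i}{177} + 23693 = 23693 - \frac{11 i}{177}$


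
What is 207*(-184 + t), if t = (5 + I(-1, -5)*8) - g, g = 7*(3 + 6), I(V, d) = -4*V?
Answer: -43470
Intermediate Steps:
I(V, d) = -4*V
g = 63 (g = 7*9 = 63)
t = -26 (t = (5 - 4*(-1)*8) - 1*63 = (5 + 4*8) - 63 = (5 + 32) - 63 = 37 - 63 = -26)
207*(-184 + t) = 207*(-184 - 26) = 207*(-210) = -43470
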